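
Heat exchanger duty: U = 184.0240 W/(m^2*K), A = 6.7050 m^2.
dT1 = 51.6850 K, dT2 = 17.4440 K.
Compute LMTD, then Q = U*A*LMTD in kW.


LMTD = 31.5245 K
Q = 184.0240 * 6.7050 * 31.5245 = 38897.4511 W = 38.8975 kW

38.8975 kW


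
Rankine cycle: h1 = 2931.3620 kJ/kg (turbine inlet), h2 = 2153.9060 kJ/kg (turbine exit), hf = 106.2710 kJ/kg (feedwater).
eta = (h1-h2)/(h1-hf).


W = 777.4560 kJ/kg
Q_in = 2825.0910 kJ/kg
eta = 0.2752 = 27.5197%

eta = 27.5197%


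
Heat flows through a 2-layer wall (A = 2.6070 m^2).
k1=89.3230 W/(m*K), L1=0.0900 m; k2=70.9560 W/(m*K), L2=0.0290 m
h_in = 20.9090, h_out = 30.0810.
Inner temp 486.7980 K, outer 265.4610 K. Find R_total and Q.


R_conv_in = 1/(20.9090*2.6070) = 0.0183
R_1 = 0.0900/(89.3230*2.6070) = 0.0004
R_2 = 0.0290/(70.9560*2.6070) = 0.0002
R_conv_out = 1/(30.0810*2.6070) = 0.0128
R_total = 0.0316 K/W
Q = 221.3370 / 0.0316 = 6995.4233 W

R_total = 0.0316 K/W, Q = 6995.4233 W


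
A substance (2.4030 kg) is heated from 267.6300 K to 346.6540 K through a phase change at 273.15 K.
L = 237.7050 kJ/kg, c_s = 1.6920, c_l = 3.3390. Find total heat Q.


Q1 (sensible, solid) = 2.4030 * 1.6920 * 5.5200 = 22.4436 kJ
Q2 (latent) = 2.4030 * 237.7050 = 571.2051 kJ
Q3 (sensible, liquid) = 2.4030 * 3.3390 * 73.5040 = 589.7679 kJ
Q_total = 1183.4167 kJ

1183.4167 kJ


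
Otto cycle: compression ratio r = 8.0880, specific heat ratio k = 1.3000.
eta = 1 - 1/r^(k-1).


r^(k-1) = 1.8722
eta = 1 - 1/1.8722 = 0.4659 = 46.5869%

46.5869%


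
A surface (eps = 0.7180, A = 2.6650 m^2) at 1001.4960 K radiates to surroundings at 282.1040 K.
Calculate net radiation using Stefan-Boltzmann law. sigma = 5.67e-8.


T^4 = 1.0060e+12
Tsurr^4 = 6.3334e+09
Q = 0.7180 * 5.67e-8 * 2.6650 * 9.9966e+11 = 108457.2995 W

108457.2995 W


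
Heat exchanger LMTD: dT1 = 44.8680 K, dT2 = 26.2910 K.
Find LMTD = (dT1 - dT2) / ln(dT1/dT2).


dT1/dT2 = 1.7066
ln(dT1/dT2) = 0.5345
LMTD = 18.5770 / 0.5345 = 34.7560 K

34.7560 K


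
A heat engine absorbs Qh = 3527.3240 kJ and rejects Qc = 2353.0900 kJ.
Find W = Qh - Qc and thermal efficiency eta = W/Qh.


W = 3527.3240 - 2353.0900 = 1174.2340 kJ
eta = 1174.2340 / 3527.3240 = 0.3329 = 33.2897%

W = 1174.2340 kJ, eta = 33.2897%


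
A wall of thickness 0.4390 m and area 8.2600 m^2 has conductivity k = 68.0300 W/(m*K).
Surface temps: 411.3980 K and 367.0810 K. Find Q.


dT = 44.3170 K
Q = 68.0300 * 8.2600 * 44.3170 / 0.4390 = 56726.5474 W

56726.5474 W


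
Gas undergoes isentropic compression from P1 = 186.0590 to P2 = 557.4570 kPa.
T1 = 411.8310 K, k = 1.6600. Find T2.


(k-1)/k = 0.3976
(P2/P1)^exp = 1.5469
T2 = 411.8310 * 1.5469 = 637.0815 K

637.0815 K


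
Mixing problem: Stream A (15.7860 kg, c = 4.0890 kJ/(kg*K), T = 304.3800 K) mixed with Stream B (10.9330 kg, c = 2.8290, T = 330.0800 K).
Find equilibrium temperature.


num = 29856.6058
den = 95.4784
Tf = 312.7053 K

312.7053 K


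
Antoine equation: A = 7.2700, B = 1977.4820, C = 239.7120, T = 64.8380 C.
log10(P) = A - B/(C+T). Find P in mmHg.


C+T = 304.5500
B/(C+T) = 6.4931
log10(P) = 7.2700 - 6.4931 = 0.7769
P = 10^0.7769 = 5.9824 mmHg

5.9824 mmHg


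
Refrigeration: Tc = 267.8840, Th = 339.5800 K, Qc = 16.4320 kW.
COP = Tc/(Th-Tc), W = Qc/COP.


COP = 267.8840 / 71.6960 = 3.7364
W = 16.4320 / 3.7364 = 4.3978 kW

COP = 3.7364, W = 4.3978 kW


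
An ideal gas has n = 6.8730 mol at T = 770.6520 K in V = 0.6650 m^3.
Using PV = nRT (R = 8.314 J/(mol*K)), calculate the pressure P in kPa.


P = nRT/V = 6.8730 * 8.314 * 770.6520 / 0.6650
= 44036.6906 / 0.6650 = 66220.5874 Pa = 66.2206 kPa

66.2206 kPa


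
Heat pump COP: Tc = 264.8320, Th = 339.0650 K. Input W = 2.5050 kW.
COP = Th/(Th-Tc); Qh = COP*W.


COP = 339.0650 / 74.2330 = 4.5676
Qh = 4.5676 * 2.5050 = 11.4418 kW

COP = 4.5676, Qh = 11.4418 kW


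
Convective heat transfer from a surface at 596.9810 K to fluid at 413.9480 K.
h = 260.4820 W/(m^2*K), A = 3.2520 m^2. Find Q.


dT = 183.0330 K
Q = 260.4820 * 3.2520 * 183.0330 = 155044.9598 W

155044.9598 W


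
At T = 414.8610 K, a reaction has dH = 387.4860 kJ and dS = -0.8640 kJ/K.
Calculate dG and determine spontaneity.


T*dS = 414.8610 * -0.8640 = -358.4399 kJ
dG = 387.4860 + 358.4399 = 745.9259 kJ (non-spontaneous)

dG = 745.9259 kJ, non-spontaneous


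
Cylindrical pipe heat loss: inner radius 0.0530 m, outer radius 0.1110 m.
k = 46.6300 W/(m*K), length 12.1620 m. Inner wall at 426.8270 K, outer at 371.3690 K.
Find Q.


dT = 55.4580 K
ln(ro/ri) = 0.7392
Q = 2*pi*46.6300*12.1620*55.4580 / 0.7392 = 267319.1268 W

267319.1268 W


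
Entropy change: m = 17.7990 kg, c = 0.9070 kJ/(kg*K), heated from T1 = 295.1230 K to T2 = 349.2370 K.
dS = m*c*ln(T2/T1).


T2/T1 = 1.1834
ln(T2/T1) = 0.1684
dS = 17.7990 * 0.9070 * 0.1684 = 2.7179 kJ/K

2.7179 kJ/K


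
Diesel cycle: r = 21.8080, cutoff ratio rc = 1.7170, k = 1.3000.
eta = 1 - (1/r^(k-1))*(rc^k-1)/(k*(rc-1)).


r^(k-1) = 2.5211
rc^k = 2.0193
eta = 0.5662 = 56.6234%

56.6234%


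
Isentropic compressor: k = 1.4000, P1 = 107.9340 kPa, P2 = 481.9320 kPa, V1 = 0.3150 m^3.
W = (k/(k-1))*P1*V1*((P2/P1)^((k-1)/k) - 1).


(k-1)/k = 0.2857
(P2/P1)^exp = 1.5334
W = 3.5000 * 107.9340 * 0.3150 * (1.5334 - 1) = 63.4771 kJ

63.4771 kJ


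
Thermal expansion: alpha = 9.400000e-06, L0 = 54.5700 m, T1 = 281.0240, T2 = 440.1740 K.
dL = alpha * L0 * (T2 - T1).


dT = 159.1500 K
dL = 9.400000e-06 * 54.5700 * 159.1500 = 0.081637 m
L_final = 54.651637 m

dL = 0.081637 m


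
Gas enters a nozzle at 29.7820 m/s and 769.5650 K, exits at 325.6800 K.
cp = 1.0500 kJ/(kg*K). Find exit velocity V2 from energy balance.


dT = 443.8850 K
2*cp*1000*dT = 932158.5000
V1^2 = 886.9675
V2 = sqrt(933045.4675) = 965.9428 m/s

965.9428 m/s


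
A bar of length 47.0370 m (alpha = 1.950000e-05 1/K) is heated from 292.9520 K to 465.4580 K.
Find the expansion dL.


dT = 172.5060 K
dL = 1.950000e-05 * 47.0370 * 172.5060 = 0.158226 m
L_final = 47.195226 m

dL = 0.158226 m


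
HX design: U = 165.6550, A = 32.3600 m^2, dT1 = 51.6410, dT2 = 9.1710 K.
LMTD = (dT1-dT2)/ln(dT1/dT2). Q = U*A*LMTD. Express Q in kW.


LMTD = 24.5737 K
Q = 165.6550 * 32.3600 * 24.5737 = 131729.7392 W = 131.7297 kW

131.7297 kW


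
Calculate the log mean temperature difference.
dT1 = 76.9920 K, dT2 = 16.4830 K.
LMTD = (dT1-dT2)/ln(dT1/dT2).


dT1/dT2 = 4.6710
ln(dT1/dT2) = 1.5414
LMTD = 60.5090 / 1.5414 = 39.2566 K

39.2566 K


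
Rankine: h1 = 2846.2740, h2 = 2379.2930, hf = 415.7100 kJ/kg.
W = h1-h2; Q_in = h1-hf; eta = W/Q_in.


W = 466.9810 kJ/kg
Q_in = 2430.5640 kJ/kg
eta = 0.1921 = 19.2129%

eta = 19.2129%


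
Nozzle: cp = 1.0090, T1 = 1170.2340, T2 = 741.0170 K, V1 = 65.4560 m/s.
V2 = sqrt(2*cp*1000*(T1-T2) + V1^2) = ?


dT = 429.2170 K
2*cp*1000*dT = 866159.9060
V1^2 = 4284.4879
V2 = sqrt(870444.3939) = 932.9761 m/s

932.9761 m/s


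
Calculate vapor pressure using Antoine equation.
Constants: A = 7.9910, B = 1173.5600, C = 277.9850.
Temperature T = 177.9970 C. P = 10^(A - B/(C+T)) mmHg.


C+T = 455.9820
B/(C+T) = 2.5737
log10(P) = 7.9910 - 2.5737 = 5.4173
P = 10^5.4173 = 261397.7924 mmHg

261397.7924 mmHg


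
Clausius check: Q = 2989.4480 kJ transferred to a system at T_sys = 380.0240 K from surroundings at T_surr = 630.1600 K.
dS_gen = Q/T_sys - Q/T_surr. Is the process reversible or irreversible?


dS_sys = 2989.4480/380.0240 = 7.8665 kJ/K
dS_surr = -2989.4480/630.1600 = -4.7440 kJ/K
dS_gen = 7.8665 - 4.7440 = 3.1225 kJ/K (irreversible)

dS_gen = 3.1225 kJ/K, irreversible


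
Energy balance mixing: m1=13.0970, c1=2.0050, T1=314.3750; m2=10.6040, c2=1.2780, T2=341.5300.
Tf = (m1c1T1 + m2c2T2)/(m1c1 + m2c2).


num = 12883.7101
den = 39.8114
Tf = 323.6186 K

323.6186 K


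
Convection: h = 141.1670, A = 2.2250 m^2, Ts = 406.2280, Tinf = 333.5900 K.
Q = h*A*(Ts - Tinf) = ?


dT = 72.6380 K
Q = 141.1670 * 2.2250 * 72.6380 = 22815.3470 W

22815.3470 W


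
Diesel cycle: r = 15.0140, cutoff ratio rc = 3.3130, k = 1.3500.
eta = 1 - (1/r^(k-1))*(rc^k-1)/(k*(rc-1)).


r^(k-1) = 2.5809
rc^k = 5.0385
eta = 0.4989 = 49.8889%

49.8889%


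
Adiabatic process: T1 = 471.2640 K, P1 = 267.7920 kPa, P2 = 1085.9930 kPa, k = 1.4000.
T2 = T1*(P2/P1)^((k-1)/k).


(k-1)/k = 0.2857
(P2/P1)^exp = 1.4918
T2 = 471.2640 * 1.4918 = 703.0512 K

703.0512 K


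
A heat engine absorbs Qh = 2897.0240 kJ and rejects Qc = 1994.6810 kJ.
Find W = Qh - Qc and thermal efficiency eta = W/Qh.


W = 2897.0240 - 1994.6810 = 902.3430 kJ
eta = 902.3430 / 2897.0240 = 0.3115 = 31.1472%

W = 902.3430 kJ, eta = 31.1472%


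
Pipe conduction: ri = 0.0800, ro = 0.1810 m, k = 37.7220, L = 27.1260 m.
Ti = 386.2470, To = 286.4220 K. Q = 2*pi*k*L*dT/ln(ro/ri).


dT = 99.8250 K
ln(ro/ri) = 0.8165
Q = 2*pi*37.7220*27.1260*99.8250 / 0.8165 = 786066.3631 W

786066.3631 W


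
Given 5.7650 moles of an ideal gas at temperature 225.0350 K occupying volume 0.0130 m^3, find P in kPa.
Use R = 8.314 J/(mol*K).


P = nRT/V = 5.7650 * 8.314 * 225.0350 / 0.0130
= 10785.9748 / 0.0130 = 829690.3698 Pa = 829.6904 kPa

829.6904 kPa


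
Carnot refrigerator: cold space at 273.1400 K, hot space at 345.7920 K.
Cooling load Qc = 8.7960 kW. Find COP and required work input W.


COP = 273.1400 / 72.6520 = 3.7596
W = 8.7960 / 3.7596 = 2.3396 kW

COP = 3.7596, W = 2.3396 kW


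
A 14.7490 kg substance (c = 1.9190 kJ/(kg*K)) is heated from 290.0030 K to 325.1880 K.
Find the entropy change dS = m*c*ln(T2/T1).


T2/T1 = 1.1213
ln(T2/T1) = 0.1145
dS = 14.7490 * 1.9190 * 0.1145 = 3.2411 kJ/K

3.2411 kJ/K


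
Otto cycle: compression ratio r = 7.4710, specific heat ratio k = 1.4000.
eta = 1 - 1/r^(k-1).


r^(k-1) = 2.2354
eta = 1 - 1/2.2354 = 0.5526 = 55.2649%

55.2649%


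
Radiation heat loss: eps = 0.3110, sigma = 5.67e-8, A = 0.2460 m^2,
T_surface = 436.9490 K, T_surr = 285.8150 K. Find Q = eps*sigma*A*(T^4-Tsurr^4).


T^4 = 3.6452e+10
Tsurr^4 = 6.6733e+09
Q = 0.3110 * 5.67e-8 * 0.2460 * 2.9779e+10 = 129.1774 W

129.1774 W


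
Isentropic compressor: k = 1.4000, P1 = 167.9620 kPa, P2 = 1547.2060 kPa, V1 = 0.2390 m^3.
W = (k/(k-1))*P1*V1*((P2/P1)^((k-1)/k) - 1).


(k-1)/k = 0.2857
(P2/P1)^exp = 1.8859
W = 3.5000 * 167.9620 * 0.2390 * (1.8859 - 1) = 124.4729 kJ

124.4729 kJ


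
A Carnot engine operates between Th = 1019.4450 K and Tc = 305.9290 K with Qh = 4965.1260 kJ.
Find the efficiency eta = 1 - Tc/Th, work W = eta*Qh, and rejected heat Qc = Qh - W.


eta = 1 - 305.9290/1019.4450 = 0.6999
W = 0.6999 * 4965.1260 = 3475.1231 kJ
Qc = 4965.1260 - 3475.1231 = 1490.0029 kJ

eta = 69.9906%, W = 3475.1231 kJ, Qc = 1490.0029 kJ


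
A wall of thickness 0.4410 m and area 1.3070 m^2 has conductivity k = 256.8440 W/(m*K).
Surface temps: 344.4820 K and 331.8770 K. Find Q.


dT = 12.6050 K
Q = 256.8440 * 1.3070 * 12.6050 / 0.4410 = 9595.0949 W

9595.0949 W


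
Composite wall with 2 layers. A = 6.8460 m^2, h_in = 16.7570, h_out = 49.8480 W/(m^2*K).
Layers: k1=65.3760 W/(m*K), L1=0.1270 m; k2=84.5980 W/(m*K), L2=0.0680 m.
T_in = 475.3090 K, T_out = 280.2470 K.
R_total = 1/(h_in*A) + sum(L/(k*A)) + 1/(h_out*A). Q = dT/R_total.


R_conv_in = 1/(16.7570*6.8460) = 0.0087
R_1 = 0.1270/(65.3760*6.8460) = 0.0003
R_2 = 0.0680/(84.5980*6.8460) = 0.0001
R_conv_out = 1/(49.8480*6.8460) = 0.0029
R_total = 0.0120 K/W
Q = 195.0620 / 0.0120 = 16189.7493 W

R_total = 0.0120 K/W, Q = 16189.7493 W


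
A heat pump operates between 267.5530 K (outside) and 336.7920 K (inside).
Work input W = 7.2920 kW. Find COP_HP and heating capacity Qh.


COP = 336.7920 / 69.2390 = 4.8642
Qh = 4.8642 * 7.2920 = 35.4697 kW

COP = 4.8642, Qh = 35.4697 kW


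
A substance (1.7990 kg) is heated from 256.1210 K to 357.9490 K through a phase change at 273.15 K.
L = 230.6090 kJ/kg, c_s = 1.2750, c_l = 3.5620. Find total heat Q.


Q1 (sensible, solid) = 1.7990 * 1.2750 * 17.0290 = 39.0598 kJ
Q2 (latent) = 1.7990 * 230.6090 = 414.8656 kJ
Q3 (sensible, liquid) = 1.7990 * 3.5620 * 84.7990 = 543.3952 kJ
Q_total = 997.3206 kJ

997.3206 kJ


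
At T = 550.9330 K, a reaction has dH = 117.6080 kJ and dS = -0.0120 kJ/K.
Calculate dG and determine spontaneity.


T*dS = 550.9330 * -0.0120 = -6.6112 kJ
dG = 117.6080 + 6.6112 = 124.2192 kJ (non-spontaneous)

dG = 124.2192 kJ, non-spontaneous


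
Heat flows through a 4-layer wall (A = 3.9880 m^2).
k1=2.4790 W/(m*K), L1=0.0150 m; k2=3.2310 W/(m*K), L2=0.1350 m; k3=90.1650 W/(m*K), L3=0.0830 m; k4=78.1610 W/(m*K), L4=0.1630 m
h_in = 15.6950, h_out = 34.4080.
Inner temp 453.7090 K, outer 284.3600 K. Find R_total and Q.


R_conv_in = 1/(15.6950*3.9880) = 0.0160
R_1 = 0.0150/(2.4790*3.9880) = 0.0015
R_2 = 0.1350/(3.2310*3.9880) = 0.0105
R_3 = 0.0830/(90.1650*3.9880) = 0.0002
R_4 = 0.1630/(78.1610*3.9880) = 0.0005
R_conv_out = 1/(34.4080*3.9880) = 0.0073
R_total = 0.0360 K/W
Q = 169.3490 / 0.0360 = 4702.5307 W

R_total = 0.0360 K/W, Q = 4702.5307 W


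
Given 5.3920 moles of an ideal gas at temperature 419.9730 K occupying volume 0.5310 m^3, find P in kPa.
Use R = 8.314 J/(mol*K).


P = nRT/V = 5.3920 * 8.314 * 419.9730 / 0.5310
= 18827.0066 / 0.5310 = 35455.7563 Pa = 35.4558 kPa

35.4558 kPa


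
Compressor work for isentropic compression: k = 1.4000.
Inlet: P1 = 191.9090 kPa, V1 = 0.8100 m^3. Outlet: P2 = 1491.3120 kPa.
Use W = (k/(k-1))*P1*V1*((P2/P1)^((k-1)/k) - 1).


(k-1)/k = 0.2857
(P2/P1)^exp = 1.7965
W = 3.5000 * 191.9090 * 0.8100 * (1.7965 - 1) = 433.3312 kJ

433.3312 kJ


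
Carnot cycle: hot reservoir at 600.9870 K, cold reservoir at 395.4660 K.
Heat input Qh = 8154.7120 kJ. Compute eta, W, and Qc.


eta = 1 - 395.4660/600.9870 = 0.3420
W = 0.3420 * 8154.7120 = 2788.6869 kJ
Qc = 8154.7120 - 2788.6869 = 5366.0251 kJ

eta = 34.1972%, W = 2788.6869 kJ, Qc = 5366.0251 kJ


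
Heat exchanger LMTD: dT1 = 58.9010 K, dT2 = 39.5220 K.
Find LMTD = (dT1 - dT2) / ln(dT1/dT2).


dT1/dT2 = 1.4903
ln(dT1/dT2) = 0.3990
LMTD = 19.3790 / 0.3990 = 48.5689 K

48.5689 K


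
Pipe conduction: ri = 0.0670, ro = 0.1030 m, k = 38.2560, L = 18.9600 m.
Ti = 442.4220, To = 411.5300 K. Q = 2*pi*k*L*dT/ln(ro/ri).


dT = 30.8920 K
ln(ro/ri) = 0.4300
Q = 2*pi*38.2560*18.9600*30.8920 / 0.4300 = 327384.8666 W

327384.8666 W


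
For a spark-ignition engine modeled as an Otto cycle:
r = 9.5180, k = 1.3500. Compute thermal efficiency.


r^(k-1) = 2.2003
eta = 1 - 1/2.2003 = 0.5455 = 54.5526%

54.5526%


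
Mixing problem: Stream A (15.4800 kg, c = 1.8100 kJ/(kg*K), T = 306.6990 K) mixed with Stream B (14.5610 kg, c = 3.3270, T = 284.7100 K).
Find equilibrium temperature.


num = 22385.9564
den = 76.4632
Tf = 292.7675 K

292.7675 K


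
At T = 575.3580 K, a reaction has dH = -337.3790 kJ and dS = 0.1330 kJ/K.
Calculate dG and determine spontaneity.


T*dS = 575.3580 * 0.1330 = 76.5226 kJ
dG = -337.3790 - 76.5226 = -413.9016 kJ (spontaneous)

dG = -413.9016 kJ, spontaneous


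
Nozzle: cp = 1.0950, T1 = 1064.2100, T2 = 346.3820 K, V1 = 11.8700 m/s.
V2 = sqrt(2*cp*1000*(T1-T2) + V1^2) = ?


dT = 717.8280 K
2*cp*1000*dT = 1572043.3200
V1^2 = 140.8969
V2 = sqrt(1572184.2169) = 1253.8677 m/s

1253.8677 m/s


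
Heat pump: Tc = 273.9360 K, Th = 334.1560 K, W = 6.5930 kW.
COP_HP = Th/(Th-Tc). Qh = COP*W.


COP = 334.1560 / 60.2200 = 5.5489
Qh = 5.5489 * 6.5930 = 36.5840 kW

COP = 5.5489, Qh = 36.5840 kW


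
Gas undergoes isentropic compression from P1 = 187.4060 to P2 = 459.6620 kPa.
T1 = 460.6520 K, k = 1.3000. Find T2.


(k-1)/k = 0.2308
(P2/P1)^exp = 1.2300
T2 = 460.6520 * 1.2300 = 566.6219 K

566.6219 K


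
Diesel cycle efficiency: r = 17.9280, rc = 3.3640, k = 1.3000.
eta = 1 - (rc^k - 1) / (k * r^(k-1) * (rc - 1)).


r^(k-1) = 2.3772
rc^k = 4.8408
eta = 0.4743 = 47.4266%

47.4266%


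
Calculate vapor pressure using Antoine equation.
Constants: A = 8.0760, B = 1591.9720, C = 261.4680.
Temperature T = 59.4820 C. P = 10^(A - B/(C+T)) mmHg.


C+T = 320.9500
B/(C+T) = 4.9602
log10(P) = 8.0760 - 4.9602 = 3.1158
P = 10^3.1158 = 1305.6088 mmHg

1305.6088 mmHg


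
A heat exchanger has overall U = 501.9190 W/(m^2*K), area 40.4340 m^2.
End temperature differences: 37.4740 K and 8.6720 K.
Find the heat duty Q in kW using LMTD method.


LMTD = 19.6796 K
Q = 501.9190 * 40.4340 * 19.6796 = 399388.9488 W = 399.3889 kW

399.3889 kW


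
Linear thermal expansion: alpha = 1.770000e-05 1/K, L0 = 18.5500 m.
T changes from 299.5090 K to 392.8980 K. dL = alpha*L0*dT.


dT = 93.3890 K
dL = 1.770000e-05 * 18.5500 * 93.3890 = 0.030663 m
L_final = 18.580663 m

dL = 0.030663 m


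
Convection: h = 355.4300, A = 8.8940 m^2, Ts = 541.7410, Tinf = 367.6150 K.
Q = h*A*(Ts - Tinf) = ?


dT = 174.1260 K
Q = 355.4300 * 8.8940 * 174.1260 = 550446.1396 W

550446.1396 W


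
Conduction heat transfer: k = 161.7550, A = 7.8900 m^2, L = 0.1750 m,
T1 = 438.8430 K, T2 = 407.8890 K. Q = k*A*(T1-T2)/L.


dT = 30.9540 K
Q = 161.7550 * 7.8900 * 30.9540 / 0.1750 = 225742.5605 W

225742.5605 W


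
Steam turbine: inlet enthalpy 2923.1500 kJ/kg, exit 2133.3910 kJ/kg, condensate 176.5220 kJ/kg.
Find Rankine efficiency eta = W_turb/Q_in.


W = 789.7590 kJ/kg
Q_in = 2746.6280 kJ/kg
eta = 0.2875 = 28.7538%

eta = 28.7538%


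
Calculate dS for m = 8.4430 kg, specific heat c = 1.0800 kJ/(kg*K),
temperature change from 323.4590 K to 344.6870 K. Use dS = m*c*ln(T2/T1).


T2/T1 = 1.0656
ln(T2/T1) = 0.0636
dS = 8.4430 * 1.0800 * 0.0636 = 0.5796 kJ/K

0.5796 kJ/K


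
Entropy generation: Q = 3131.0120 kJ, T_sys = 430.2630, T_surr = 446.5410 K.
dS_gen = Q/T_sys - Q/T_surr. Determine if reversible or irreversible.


dS_sys = 3131.0120/430.2630 = 7.2770 kJ/K
dS_surr = -3131.0120/446.5410 = -7.0117 kJ/K
dS_gen = 7.2770 - 7.0117 = 0.2653 kJ/K (irreversible)

dS_gen = 0.2653 kJ/K, irreversible


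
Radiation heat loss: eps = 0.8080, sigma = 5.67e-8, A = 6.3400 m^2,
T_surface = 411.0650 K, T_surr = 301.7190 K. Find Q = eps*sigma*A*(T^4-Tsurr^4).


T^4 = 2.8552e+10
Tsurr^4 = 8.2873e+09
Q = 0.8080 * 5.67e-8 * 6.3400 * 2.0265e+10 = 5886.1666 W

5886.1666 W


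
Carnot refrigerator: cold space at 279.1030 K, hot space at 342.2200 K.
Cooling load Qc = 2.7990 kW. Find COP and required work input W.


COP = 279.1030 / 63.1170 = 4.4220
W = 2.7990 / 4.4220 = 0.6330 kW

COP = 4.4220, W = 0.6330 kW


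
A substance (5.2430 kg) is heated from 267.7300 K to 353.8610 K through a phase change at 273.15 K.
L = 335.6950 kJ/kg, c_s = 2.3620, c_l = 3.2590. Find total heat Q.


Q1 (sensible, solid) = 5.2430 * 2.3620 * 5.4200 = 67.1211 kJ
Q2 (latent) = 5.2430 * 335.6950 = 1760.0489 kJ
Q3 (sensible, liquid) = 5.2430 * 3.2590 * 80.7110 = 1379.1038 kJ
Q_total = 3206.2738 kJ

3206.2738 kJ


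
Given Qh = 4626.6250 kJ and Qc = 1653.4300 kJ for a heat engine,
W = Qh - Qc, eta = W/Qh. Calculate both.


W = 4626.6250 - 1653.4300 = 2973.1950 kJ
eta = 2973.1950 / 4626.6250 = 0.6426 = 64.2627%

W = 2973.1950 kJ, eta = 64.2627%


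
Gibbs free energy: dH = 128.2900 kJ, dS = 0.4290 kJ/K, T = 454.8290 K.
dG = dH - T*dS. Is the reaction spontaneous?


T*dS = 454.8290 * 0.4290 = 195.1216 kJ
dG = 128.2900 - 195.1216 = -66.8316 kJ (spontaneous)

dG = -66.8316 kJ, spontaneous


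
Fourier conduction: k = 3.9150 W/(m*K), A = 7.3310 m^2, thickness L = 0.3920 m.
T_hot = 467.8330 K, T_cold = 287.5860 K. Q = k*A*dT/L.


dT = 180.2470 K
Q = 3.9150 * 7.3310 * 180.2470 / 0.3920 = 13197.0531 W

13197.0531 W


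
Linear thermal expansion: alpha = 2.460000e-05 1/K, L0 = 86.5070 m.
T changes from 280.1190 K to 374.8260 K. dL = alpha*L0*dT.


dT = 94.7070 K
dL = 2.460000e-05 * 86.5070 * 94.7070 = 0.201543 m
L_final = 86.708543 m

dL = 0.201543 m


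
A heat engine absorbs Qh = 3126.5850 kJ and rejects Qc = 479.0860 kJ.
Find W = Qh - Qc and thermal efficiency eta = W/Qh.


W = 3126.5850 - 479.0860 = 2647.4990 kJ
eta = 2647.4990 / 3126.5850 = 0.8468 = 84.6770%

W = 2647.4990 kJ, eta = 84.6770%


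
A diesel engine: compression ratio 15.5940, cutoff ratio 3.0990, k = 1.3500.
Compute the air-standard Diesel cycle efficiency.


r^(k-1) = 2.6154
rc^k = 4.6041
eta = 0.5137 = 51.3681%

51.3681%


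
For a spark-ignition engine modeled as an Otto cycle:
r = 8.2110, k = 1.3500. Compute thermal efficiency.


r^(k-1) = 2.0895
eta = 1 - 1/2.0895 = 0.5214 = 52.1412%

52.1412%


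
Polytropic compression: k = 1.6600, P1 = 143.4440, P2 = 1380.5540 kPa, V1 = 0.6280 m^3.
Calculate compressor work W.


(k-1)/k = 0.3976
(P2/P1)^exp = 2.4602
W = 2.5152 * 143.4440 * 0.6280 * (2.4602 - 1) = 330.8512 kJ

330.8512 kJ


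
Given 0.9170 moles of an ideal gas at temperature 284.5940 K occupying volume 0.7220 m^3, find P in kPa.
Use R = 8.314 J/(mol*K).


P = nRT/V = 0.9170 * 8.314 * 284.5940 / 0.7220
= 2169.7270 / 0.7220 = 3005.1621 Pa = 3.0052 kPa

3.0052 kPa


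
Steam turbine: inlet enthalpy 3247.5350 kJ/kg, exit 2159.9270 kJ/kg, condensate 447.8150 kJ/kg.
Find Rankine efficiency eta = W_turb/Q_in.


W = 1087.6080 kJ/kg
Q_in = 2799.7200 kJ/kg
eta = 0.3885 = 38.8470%

eta = 38.8470%


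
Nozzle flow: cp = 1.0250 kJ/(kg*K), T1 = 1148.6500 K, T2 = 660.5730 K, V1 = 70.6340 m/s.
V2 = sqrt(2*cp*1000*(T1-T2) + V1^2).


dT = 488.0770 K
2*cp*1000*dT = 1000557.8500
V1^2 = 4989.1620
V2 = sqrt(1005547.0120) = 1002.7697 m/s

1002.7697 m/s


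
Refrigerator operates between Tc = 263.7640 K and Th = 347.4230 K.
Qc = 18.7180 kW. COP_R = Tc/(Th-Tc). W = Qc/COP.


COP = 263.7640 / 83.6590 = 3.1528
W = 18.7180 / 3.1528 = 5.9369 kW

COP = 3.1528, W = 5.9369 kW


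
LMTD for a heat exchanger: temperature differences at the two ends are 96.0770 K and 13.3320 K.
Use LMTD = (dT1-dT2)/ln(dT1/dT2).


dT1/dT2 = 7.2065
ln(dT1/dT2) = 1.9750
LMTD = 82.7450 / 1.9750 = 41.8966 K

41.8966 K


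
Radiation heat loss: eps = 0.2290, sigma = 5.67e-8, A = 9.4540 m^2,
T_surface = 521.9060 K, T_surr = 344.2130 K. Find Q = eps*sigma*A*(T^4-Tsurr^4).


T^4 = 7.4194e+10
Tsurr^4 = 1.4038e+10
Q = 0.2290 * 5.67e-8 * 9.4540 * 6.0156e+10 = 7384.3565 W

7384.3565 W


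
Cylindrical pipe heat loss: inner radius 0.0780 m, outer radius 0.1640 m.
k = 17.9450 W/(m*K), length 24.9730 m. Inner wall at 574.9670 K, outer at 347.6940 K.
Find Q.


dT = 227.2730 K
ln(ro/ri) = 0.7432
Q = 2*pi*17.9450*24.9730*227.2730 / 0.7432 = 861114.6318 W

861114.6318 W


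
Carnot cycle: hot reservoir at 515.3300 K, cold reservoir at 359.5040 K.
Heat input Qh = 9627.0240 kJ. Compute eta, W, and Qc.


eta = 1 - 359.5040/515.3300 = 0.3024
W = 0.3024 * 9627.0240 = 2911.0291 kJ
Qc = 9627.0240 - 2911.0291 = 6715.9949 kJ

eta = 30.2381%, W = 2911.0291 kJ, Qc = 6715.9949 kJ


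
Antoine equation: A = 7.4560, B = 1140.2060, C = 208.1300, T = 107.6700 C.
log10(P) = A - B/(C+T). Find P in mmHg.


C+T = 315.8000
B/(C+T) = 3.6105
log10(P) = 7.4560 - 3.6105 = 3.8455
P = 10^3.8455 = 7005.9659 mmHg

7005.9659 mmHg


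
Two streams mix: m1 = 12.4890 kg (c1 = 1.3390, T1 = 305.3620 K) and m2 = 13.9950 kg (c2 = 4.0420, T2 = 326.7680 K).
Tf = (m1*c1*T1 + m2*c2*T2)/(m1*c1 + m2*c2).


num = 23591.0424
den = 73.2906
Tf = 321.8838 K

321.8838 K


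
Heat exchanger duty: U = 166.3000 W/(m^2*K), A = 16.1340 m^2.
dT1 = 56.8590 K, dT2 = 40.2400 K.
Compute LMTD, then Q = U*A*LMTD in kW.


LMTD = 48.0717 K
Q = 166.3000 * 16.1340 * 48.0717 = 128980.3311 W = 128.9803 kW

128.9803 kW


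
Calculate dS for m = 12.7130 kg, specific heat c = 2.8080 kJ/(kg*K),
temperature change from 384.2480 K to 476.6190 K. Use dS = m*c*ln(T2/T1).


T2/T1 = 1.2404
ln(T2/T1) = 0.2154
dS = 12.7130 * 2.8080 * 0.2154 = 7.6904 kJ/K

7.6904 kJ/K


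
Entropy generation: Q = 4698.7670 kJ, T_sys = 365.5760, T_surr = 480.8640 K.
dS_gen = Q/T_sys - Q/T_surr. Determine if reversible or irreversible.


dS_sys = 4698.7670/365.5760 = 12.8531 kJ/K
dS_surr = -4698.7670/480.8640 = -9.7715 kJ/K
dS_gen = 12.8531 - 9.7715 = 3.0815 kJ/K (irreversible)

dS_gen = 3.0815 kJ/K, irreversible


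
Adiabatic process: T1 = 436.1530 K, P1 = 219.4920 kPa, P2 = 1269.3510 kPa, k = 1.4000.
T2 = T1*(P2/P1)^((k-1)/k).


(k-1)/k = 0.2857
(P2/P1)^exp = 1.6511
T2 = 436.1530 * 1.6511 = 720.1115 K

720.1115 K


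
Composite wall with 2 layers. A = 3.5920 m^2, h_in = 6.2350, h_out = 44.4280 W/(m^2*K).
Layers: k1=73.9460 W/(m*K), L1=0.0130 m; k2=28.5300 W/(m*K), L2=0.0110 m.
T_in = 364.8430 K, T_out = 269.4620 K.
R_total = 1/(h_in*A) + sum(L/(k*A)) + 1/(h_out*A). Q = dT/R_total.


R_conv_in = 1/(6.2350*3.5920) = 0.0447
R_1 = 0.0130/(73.9460*3.5920) = 4.8943e-05
R_2 = 0.0110/(28.5300*3.5920) = 0.0001
R_conv_out = 1/(44.4280*3.5920) = 0.0063
R_total = 0.0511 K/W
Q = 95.3810 / 0.0511 = 1867.5385 W

R_total = 0.0511 K/W, Q = 1867.5385 W


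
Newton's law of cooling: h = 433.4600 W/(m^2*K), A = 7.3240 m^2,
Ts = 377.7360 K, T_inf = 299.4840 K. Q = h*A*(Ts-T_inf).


dT = 78.2520 K
Q = 433.4600 * 7.3240 * 78.2520 = 248423.5757 W

248423.5757 W


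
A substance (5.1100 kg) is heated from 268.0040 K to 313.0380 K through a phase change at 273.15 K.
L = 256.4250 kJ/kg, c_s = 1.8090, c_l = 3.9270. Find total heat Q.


Q1 (sensible, solid) = 5.1100 * 1.8090 * 5.1460 = 47.5696 kJ
Q2 (latent) = 5.1100 * 256.4250 = 1310.3318 kJ
Q3 (sensible, liquid) = 5.1100 * 3.9270 * 39.8880 = 800.4313 kJ
Q_total = 2158.3326 kJ

2158.3326 kJ


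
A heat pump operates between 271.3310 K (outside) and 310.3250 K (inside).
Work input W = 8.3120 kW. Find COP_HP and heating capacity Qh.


COP = 310.3250 / 38.9940 = 7.9583
Qh = 7.9583 * 8.3120 = 66.1492 kW

COP = 7.9583, Qh = 66.1492 kW


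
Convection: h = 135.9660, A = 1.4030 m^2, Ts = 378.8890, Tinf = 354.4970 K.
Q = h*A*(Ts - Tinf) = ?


dT = 24.3920 K
Q = 135.9660 * 1.4030 * 24.3920 = 4653.0252 W

4653.0252 W


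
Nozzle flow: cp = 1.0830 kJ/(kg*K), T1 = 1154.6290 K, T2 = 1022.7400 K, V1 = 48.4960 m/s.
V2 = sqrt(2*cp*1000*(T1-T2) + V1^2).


dT = 131.8890 K
2*cp*1000*dT = 285671.5740
V1^2 = 2351.8620
V2 = sqrt(288023.4360) = 536.6781 m/s

536.6781 m/s


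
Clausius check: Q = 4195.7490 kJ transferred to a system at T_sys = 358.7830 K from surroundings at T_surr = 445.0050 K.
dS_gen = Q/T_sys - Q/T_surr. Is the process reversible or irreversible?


dS_sys = 4195.7490/358.7830 = 11.6944 kJ/K
dS_surr = -4195.7490/445.0050 = -9.4285 kJ/K
dS_gen = 11.6944 - 9.4285 = 2.2658 kJ/K (irreversible)

dS_gen = 2.2658 kJ/K, irreversible


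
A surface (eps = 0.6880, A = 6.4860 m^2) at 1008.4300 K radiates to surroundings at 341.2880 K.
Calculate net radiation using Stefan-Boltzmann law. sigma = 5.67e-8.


T^4 = 1.0341e+12
Tsurr^4 = 1.3567e+10
Q = 0.6880 * 5.67e-8 * 6.4860 * 1.0206e+12 = 258223.7915 W

258223.7915 W


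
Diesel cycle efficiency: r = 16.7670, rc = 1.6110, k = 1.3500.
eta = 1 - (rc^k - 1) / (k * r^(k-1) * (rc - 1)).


r^(k-1) = 2.6826
rc^k = 1.9036
eta = 0.5916 = 59.1635%

59.1635%


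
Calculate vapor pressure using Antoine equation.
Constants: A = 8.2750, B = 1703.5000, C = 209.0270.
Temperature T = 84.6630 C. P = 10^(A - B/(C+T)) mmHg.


C+T = 293.6900
B/(C+T) = 5.8003
log10(P) = 8.2750 - 5.8003 = 2.4747
P = 10^2.4747 = 298.3090 mmHg

298.3090 mmHg


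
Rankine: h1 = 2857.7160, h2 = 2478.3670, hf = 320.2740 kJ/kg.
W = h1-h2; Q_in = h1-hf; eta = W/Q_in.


W = 379.3490 kJ/kg
Q_in = 2537.4420 kJ/kg
eta = 0.1495 = 14.9501%

eta = 14.9501%


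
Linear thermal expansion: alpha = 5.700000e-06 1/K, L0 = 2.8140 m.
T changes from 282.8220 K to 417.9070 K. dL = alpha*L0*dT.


dT = 135.0850 K
dL = 5.700000e-06 * 2.8140 * 135.0850 = 0.002167 m
L_final = 2.816167 m

dL = 0.002167 m


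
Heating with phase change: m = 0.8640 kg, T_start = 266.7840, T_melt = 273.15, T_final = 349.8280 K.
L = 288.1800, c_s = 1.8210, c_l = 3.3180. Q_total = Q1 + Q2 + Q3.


Q1 (sensible, solid) = 0.8640 * 1.8210 * 6.3660 = 10.0159 kJ
Q2 (latent) = 0.8640 * 288.1800 = 248.9875 kJ
Q3 (sensible, liquid) = 0.8640 * 3.3180 * 76.6780 = 219.8168 kJ
Q_total = 478.8202 kJ

478.8202 kJ


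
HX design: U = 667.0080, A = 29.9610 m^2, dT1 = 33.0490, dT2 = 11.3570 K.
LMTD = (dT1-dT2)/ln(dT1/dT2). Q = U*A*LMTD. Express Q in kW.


LMTD = 20.3079 K
Q = 667.0080 * 29.9610 * 20.3079 = 405837.1937 W = 405.8372 kW

405.8372 kW


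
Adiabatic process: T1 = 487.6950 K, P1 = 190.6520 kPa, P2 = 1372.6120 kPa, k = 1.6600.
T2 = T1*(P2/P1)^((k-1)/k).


(k-1)/k = 0.3976
(P2/P1)^exp = 2.1921
T2 = 487.6950 * 2.1921 = 1069.0674 K

1069.0674 K


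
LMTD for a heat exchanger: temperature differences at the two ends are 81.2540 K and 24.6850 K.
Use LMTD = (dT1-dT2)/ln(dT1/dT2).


dT1/dT2 = 3.2916
ln(dT1/dT2) = 1.1914
LMTD = 56.5690 / 1.1914 = 47.4817 K

47.4817 K


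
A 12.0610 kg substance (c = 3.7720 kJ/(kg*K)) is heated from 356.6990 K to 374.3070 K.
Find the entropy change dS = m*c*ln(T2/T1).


T2/T1 = 1.0494
ln(T2/T1) = 0.0482
dS = 12.0610 * 3.7720 * 0.0482 = 2.1921 kJ/K

2.1921 kJ/K


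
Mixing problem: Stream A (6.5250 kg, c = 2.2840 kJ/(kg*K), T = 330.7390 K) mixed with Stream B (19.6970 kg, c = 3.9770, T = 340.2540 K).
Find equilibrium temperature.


num = 31582.8229
den = 93.2381
Tf = 338.7331 K

338.7331 K


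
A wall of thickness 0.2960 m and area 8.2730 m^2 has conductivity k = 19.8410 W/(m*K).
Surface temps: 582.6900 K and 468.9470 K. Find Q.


dT = 113.7430 K
Q = 19.8410 * 8.2730 * 113.7430 / 0.2960 = 63075.3326 W

63075.3326 W


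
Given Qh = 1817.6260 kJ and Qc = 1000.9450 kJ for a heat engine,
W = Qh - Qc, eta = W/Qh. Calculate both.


W = 1817.6260 - 1000.9450 = 816.6810 kJ
eta = 816.6810 / 1817.6260 = 0.4493 = 44.9312%

W = 816.6810 kJ, eta = 44.9312%


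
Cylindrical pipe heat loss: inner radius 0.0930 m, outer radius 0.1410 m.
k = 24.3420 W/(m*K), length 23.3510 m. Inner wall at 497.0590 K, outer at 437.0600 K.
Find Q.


dT = 59.9990 K
ln(ro/ri) = 0.4162
Q = 2*pi*24.3420*23.3510*59.9990 / 0.4162 = 514902.3489 W

514902.3489 W


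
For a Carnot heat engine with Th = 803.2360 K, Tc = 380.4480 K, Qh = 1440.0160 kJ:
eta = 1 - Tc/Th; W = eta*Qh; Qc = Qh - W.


eta = 1 - 380.4480/803.2360 = 0.5264
W = 0.5264 * 1440.0160 = 757.9609 kJ
Qc = 1440.0160 - 757.9609 = 682.0551 kJ

eta = 52.6356%, W = 757.9609 kJ, Qc = 682.0551 kJ


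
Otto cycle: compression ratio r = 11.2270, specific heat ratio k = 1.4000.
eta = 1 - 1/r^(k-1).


r^(k-1) = 2.6309
eta = 1 - 1/2.6309 = 0.6199 = 61.9903%

61.9903%


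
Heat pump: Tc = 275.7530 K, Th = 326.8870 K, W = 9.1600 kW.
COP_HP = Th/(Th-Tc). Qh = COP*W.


COP = 326.8870 / 51.1340 = 6.3928
Qh = 6.3928 * 9.1600 = 58.5576 kW

COP = 6.3928, Qh = 58.5576 kW


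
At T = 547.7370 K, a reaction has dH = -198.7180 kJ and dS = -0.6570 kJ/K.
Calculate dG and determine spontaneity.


T*dS = 547.7370 * -0.6570 = -359.8632 kJ
dG = -198.7180 + 359.8632 = 161.1452 kJ (non-spontaneous)

dG = 161.1452 kJ, non-spontaneous


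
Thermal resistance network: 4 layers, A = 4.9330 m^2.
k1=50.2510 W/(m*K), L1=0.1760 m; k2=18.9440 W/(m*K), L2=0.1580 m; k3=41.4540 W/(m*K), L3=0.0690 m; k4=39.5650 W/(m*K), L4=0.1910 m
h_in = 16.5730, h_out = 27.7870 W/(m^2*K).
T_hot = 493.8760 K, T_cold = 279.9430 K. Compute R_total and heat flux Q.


R_conv_in = 1/(16.5730*4.9330) = 0.0122
R_1 = 0.1760/(50.2510*4.9330) = 0.0007
R_2 = 0.1580/(18.9440*4.9330) = 0.0017
R_3 = 0.0690/(41.4540*4.9330) = 0.0003
R_4 = 0.1910/(39.5650*4.9330) = 0.0010
R_conv_out = 1/(27.7870*4.9330) = 0.0073
R_total = 0.0232 K/W
Q = 213.9330 / 0.0232 = 9203.8515 W

R_total = 0.0232 K/W, Q = 9203.8515 W


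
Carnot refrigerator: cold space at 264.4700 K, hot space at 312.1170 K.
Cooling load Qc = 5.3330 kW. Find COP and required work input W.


COP = 264.4700 / 47.6470 = 5.5506
W = 5.3330 / 5.5506 = 0.9608 kW

COP = 5.5506, W = 0.9608 kW


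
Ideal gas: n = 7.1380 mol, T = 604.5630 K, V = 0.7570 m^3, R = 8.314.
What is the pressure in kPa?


P = nRT/V = 7.1380 * 8.314 * 604.5630 / 0.7570
= 35877.9919 / 0.7570 = 47394.9696 Pa = 47.3950 kPa

47.3950 kPa


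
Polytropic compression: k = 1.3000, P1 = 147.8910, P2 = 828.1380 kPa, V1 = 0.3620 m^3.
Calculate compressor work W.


(k-1)/k = 0.2308
(P2/P1)^exp = 1.4882
W = 4.3333 * 147.8910 * 0.3620 * (1.4882 - 1) = 113.2514 kJ

113.2514 kJ


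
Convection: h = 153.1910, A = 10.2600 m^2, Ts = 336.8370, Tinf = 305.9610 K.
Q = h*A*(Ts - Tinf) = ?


dT = 30.8760 K
Q = 153.1910 * 10.2600 * 30.8760 = 48529.0337 W

48529.0337 W


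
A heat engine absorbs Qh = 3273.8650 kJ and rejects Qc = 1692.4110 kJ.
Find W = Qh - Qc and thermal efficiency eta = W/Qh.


W = 3273.8650 - 1692.4110 = 1581.4540 kJ
eta = 1581.4540 / 3273.8650 = 0.4831 = 48.3054%

W = 1581.4540 kJ, eta = 48.3054%


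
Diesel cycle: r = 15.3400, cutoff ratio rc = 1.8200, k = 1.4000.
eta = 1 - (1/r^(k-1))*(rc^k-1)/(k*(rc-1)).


r^(k-1) = 2.9808
rc^k = 2.3126
eta = 0.6164 = 61.6417%

61.6417%


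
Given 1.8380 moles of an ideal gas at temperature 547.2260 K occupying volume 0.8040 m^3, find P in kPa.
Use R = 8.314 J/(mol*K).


P = nRT/V = 1.8380 * 8.314 * 547.2260 / 0.8040
= 8362.2327 / 0.8040 = 10400.7870 Pa = 10.4008 kPa

10.4008 kPa


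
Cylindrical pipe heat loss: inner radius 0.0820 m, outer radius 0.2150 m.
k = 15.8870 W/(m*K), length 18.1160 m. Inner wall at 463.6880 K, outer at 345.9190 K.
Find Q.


dT = 117.7690 K
ln(ro/ri) = 0.9639
Q = 2*pi*15.8870*18.1160*117.7690 / 0.9639 = 220940.1381 W

220940.1381 W


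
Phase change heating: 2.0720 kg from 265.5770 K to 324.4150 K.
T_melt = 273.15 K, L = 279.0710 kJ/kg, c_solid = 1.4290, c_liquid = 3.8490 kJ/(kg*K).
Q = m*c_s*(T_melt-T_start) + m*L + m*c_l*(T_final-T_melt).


Q1 (sensible, solid) = 2.0720 * 1.4290 * 7.5730 = 22.4228 kJ
Q2 (latent) = 2.0720 * 279.0710 = 578.2351 kJ
Q3 (sensible, liquid) = 2.0720 * 3.8490 * 51.2650 = 408.8449 kJ
Q_total = 1009.5029 kJ

1009.5029 kJ


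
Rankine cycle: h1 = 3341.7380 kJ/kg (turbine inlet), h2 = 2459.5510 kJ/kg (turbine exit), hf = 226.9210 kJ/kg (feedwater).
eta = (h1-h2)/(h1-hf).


W = 882.1870 kJ/kg
Q_in = 3114.8170 kJ/kg
eta = 0.2832 = 28.3223%

eta = 28.3223%


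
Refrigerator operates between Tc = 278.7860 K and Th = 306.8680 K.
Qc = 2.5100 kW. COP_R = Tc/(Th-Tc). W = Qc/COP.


COP = 278.7860 / 28.0820 = 9.9276
W = 2.5100 / 9.9276 = 0.2528 kW

COP = 9.9276, W = 0.2528 kW


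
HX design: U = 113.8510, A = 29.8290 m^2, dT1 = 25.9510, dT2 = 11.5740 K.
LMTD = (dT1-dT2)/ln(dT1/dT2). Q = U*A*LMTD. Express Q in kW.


LMTD = 17.8055 K
Q = 113.8510 * 29.8290 * 17.8055 = 60468.4375 W = 60.4684 kW

60.4684 kW


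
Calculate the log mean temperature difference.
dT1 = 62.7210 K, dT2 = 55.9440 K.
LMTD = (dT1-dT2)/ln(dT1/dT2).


dT1/dT2 = 1.1211
ln(dT1/dT2) = 0.1143
LMTD = 6.7770 / 0.1143 = 59.2679 K

59.2679 K


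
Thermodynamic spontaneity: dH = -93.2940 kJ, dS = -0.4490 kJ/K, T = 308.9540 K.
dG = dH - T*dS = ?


T*dS = 308.9540 * -0.4490 = -138.7203 kJ
dG = -93.2940 + 138.7203 = 45.4263 kJ (non-spontaneous)

dG = 45.4263 kJ, non-spontaneous


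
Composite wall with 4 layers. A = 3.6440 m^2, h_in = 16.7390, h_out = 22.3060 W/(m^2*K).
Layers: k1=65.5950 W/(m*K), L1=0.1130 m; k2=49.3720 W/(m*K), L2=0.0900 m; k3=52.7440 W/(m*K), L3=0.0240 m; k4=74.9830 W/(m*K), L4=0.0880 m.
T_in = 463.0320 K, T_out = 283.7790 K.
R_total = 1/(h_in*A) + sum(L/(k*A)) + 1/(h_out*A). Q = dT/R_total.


R_conv_in = 1/(16.7390*3.6440) = 0.0164
R_1 = 0.1130/(65.5950*3.6440) = 0.0005
R_2 = 0.0900/(49.3720*3.6440) = 0.0005
R_3 = 0.0240/(52.7440*3.6440) = 0.0001
R_4 = 0.0880/(74.9830*3.6440) = 0.0003
R_conv_out = 1/(22.3060*3.6440) = 0.0123
R_total = 0.0301 K/W
Q = 179.2530 / 0.0301 = 5951.9104 W

R_total = 0.0301 K/W, Q = 5951.9104 W


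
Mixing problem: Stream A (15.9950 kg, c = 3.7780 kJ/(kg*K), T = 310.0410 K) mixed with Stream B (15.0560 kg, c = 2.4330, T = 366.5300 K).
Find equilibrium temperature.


num = 32161.9530
den = 97.0604
Tf = 331.3603 K

331.3603 K


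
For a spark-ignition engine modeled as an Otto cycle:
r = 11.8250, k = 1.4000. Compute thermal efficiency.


r^(k-1) = 2.6861
eta = 1 - 1/2.6861 = 0.6277 = 62.7712%

62.7712%


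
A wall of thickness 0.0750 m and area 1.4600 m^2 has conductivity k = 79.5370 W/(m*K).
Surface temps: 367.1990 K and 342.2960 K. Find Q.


dT = 24.9030 K
Q = 79.5370 * 1.4600 * 24.9030 / 0.0750 = 38557.8196 W

38557.8196 W


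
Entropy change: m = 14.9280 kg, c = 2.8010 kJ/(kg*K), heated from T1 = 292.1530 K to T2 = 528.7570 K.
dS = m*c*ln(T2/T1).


T2/T1 = 1.8099
ln(T2/T1) = 0.5933
dS = 14.9280 * 2.8010 * 0.5933 = 24.8058 kJ/K

24.8058 kJ/K


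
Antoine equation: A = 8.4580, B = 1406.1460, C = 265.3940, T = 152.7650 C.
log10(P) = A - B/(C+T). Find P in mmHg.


C+T = 418.1590
B/(C+T) = 3.3627
log10(P) = 8.4580 - 3.3627 = 5.0953
P = 10^5.0953 = 124535.5863 mmHg

124535.5863 mmHg


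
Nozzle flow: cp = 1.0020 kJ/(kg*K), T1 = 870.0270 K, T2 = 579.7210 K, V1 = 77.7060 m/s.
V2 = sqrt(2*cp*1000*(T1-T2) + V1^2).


dT = 290.3060 K
2*cp*1000*dT = 581773.2240
V1^2 = 6038.2224
V2 = sqrt(587811.4464) = 766.6886 m/s

766.6886 m/s


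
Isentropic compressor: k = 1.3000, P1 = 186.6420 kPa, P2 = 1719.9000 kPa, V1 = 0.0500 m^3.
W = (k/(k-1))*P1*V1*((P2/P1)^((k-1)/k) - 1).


(k-1)/k = 0.2308
(P2/P1)^exp = 1.6695
W = 4.3333 * 186.6420 * 0.0500 * (1.6695 - 1) = 27.0723 kJ

27.0723 kJ


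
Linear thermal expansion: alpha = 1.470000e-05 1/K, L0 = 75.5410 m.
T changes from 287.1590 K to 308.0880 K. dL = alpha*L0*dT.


dT = 20.9290 K
dL = 1.470000e-05 * 75.5410 * 20.9290 = 0.023241 m
L_final = 75.564241 m

dL = 0.023241 m


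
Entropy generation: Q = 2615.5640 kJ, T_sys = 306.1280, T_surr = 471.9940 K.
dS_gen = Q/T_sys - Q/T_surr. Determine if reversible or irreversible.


dS_sys = 2615.5640/306.1280 = 8.5440 kJ/K
dS_surr = -2615.5640/471.9940 = -5.5415 kJ/K
dS_gen = 8.5440 - 5.5415 = 3.0025 kJ/K (irreversible)

dS_gen = 3.0025 kJ/K, irreversible


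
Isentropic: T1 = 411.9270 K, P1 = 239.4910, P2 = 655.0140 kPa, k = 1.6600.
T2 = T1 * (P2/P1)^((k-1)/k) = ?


(k-1)/k = 0.3976
(P2/P1)^exp = 1.4919
T2 = 411.9270 * 1.4919 = 614.5425 K

614.5425 K


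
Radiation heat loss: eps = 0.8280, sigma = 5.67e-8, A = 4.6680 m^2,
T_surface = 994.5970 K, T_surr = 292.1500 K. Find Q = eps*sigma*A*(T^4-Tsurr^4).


T^4 = 9.7856e+11
Tsurr^4 = 7.2849e+09
Q = 0.8280 * 5.67e-8 * 4.6680 * 9.7128e+11 = 212856.8482 W

212856.8482 W


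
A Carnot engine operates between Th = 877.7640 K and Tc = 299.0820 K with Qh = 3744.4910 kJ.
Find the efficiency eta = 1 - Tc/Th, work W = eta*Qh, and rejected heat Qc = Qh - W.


eta = 1 - 299.0820/877.7640 = 0.6593
W = 0.6593 * 3744.4910 = 2468.6243 kJ
Qc = 3744.4910 - 2468.6243 = 1275.8667 kJ

eta = 65.9268%, W = 2468.6243 kJ, Qc = 1275.8667 kJ


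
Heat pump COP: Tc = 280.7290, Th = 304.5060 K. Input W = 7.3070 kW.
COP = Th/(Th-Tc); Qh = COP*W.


COP = 304.5060 / 23.7770 = 12.8067
Qh = 12.8067 * 7.3070 = 93.5789 kW

COP = 12.8067, Qh = 93.5789 kW


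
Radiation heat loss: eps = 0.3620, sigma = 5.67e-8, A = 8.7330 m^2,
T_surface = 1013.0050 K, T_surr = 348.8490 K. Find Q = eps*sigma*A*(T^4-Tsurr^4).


T^4 = 1.0530e+12
Tsurr^4 = 1.4810e+10
Q = 0.3620 * 5.67e-8 * 8.7330 * 1.0382e+12 = 186101.6593 W

186101.6593 W


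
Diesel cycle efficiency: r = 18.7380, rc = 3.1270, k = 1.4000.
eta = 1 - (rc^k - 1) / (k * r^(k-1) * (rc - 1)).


r^(k-1) = 3.2292
rc^k = 4.9338
eta = 0.5909 = 59.0905%

59.0905%


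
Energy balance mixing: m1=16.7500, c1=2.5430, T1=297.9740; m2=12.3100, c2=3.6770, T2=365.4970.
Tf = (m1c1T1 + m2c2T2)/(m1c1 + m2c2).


num = 29236.0857
den = 87.8591
Tf = 332.7610 K

332.7610 K


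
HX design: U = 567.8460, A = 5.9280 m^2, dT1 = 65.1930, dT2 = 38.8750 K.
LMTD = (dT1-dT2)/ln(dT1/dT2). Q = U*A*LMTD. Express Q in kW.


LMTD = 50.9052 K
Q = 567.8460 * 5.9280 * 50.9052 = 171356.4639 W = 171.3565 kW

171.3565 kW


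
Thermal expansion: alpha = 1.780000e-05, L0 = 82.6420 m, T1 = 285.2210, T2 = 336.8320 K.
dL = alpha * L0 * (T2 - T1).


dT = 51.6110 K
dL = 1.780000e-05 * 82.6420 * 51.6110 = 0.075921 m
L_final = 82.717921 m

dL = 0.075921 m
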